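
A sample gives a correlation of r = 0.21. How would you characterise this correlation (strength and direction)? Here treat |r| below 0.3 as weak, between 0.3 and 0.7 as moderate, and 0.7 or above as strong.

r = 0.21 > 0 so the relationship is positive.
|r| = 0.21, which falls in the weak range.

weak positive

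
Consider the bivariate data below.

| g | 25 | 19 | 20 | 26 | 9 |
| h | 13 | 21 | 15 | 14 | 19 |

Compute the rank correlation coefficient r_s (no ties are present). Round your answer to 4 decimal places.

-0.8000

Rank g: 4, 2, 3, 5, 1
Rank h: 1, 5, 3, 2, 4
d = rank(g) − rank(h): 3, -3, 0, 3, -3; Σd² = 36
ρ = 1 − 6Σd² / [n(n²−1)] = 1 − 6×36 / (5×24) = 1 − 216/120 ≈ -0.8000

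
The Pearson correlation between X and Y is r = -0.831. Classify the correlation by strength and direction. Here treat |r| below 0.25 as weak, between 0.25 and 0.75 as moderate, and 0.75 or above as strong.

strong negative

r = -0.831 < 0 so the relationship is negative.
|r| = 0.831, which falls in the strong range.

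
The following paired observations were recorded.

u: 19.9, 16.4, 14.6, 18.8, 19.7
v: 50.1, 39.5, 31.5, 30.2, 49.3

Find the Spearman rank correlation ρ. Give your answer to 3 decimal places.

Rank u: 5, 2, 1, 3, 4
Rank v: 5, 3, 2, 1, 4
d = rank(u) − rank(v): 0, -1, -1, 2, 0; Σd² = 6
ρ = 1 − 6Σd² / [n(n²−1)] = 1 − 6×6 / (5×24) = 1 − 36/120 ≈ 0.700

0.700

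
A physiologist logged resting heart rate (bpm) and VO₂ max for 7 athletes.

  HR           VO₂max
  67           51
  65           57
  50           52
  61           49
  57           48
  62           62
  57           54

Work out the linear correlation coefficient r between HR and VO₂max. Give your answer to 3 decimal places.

0.252

n = 7, Σx = 419, Σy = 373, Σx² = 25277, Σy² = 20019, Σxy = 22369
nΣxy − ΣxΣy = 156583 − 156287 = 296
nΣx² − (Σx)² = 176939 − 175561 = 1378; nΣy² − (Σy)² = 140133 − 139129 = 1004
r = 296 / √(1378 × 1004) = 296 / 1176.2279 ≈ 0.252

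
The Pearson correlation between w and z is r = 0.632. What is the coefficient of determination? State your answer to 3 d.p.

0.399

r² = (0.632)² = 0.399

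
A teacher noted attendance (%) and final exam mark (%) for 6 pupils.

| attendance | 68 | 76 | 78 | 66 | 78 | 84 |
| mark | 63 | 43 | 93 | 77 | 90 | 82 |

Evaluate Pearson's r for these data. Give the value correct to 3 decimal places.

0.307

n = 6, Σx = 450, Σy = 448, Σx² = 33980, Σy² = 35220, Σxy = 33796
nΣxy − ΣxΣy = 202776 − 201600 = 1176
nΣx² − (Σx)² = 203880 − 202500 = 1380; nΣy² − (Σy)² = 211320 − 200704 = 10616
r = 1176 / √(1380 × 10616) = 1176 / 3827.5423 ≈ 0.307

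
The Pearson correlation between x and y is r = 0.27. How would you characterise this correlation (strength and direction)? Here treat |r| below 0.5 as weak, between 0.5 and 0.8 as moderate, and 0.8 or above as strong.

r = 0.27 > 0 so the relationship is positive.
|r| = 0.27, which falls in the weak range.

weak positive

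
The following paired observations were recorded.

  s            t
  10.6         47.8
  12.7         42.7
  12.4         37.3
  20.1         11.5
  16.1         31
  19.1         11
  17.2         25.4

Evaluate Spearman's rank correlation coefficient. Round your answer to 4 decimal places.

Rank s: 1, 3, 2, 7, 4, 6, 5
Rank t: 7, 6, 5, 2, 4, 1, 3
d = rank(s) − rank(t): -6, -3, -3, 5, 0, 5, 2; Σd² = 108
ρ = 1 − 6Σd² / [n(n²−1)] = 1 − 6×108 / (7×48) = 1 − 648/336 ≈ -0.9286

-0.9286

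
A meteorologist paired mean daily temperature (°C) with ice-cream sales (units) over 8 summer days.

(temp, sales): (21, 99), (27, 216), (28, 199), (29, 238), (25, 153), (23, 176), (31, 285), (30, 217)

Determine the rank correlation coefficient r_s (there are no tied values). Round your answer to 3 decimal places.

Rank temp: 1, 4, 5, 6, 3, 2, 8, 7
Rank sales: 1, 5, 4, 7, 2, 3, 8, 6
d = rank(temp) − rank(sales): 0, -1, 1, -1, 1, -1, 0, 1; Σd² = 6
ρ = 1 − 6Σd² / [n(n²−1)] = 1 − 6×6 / (8×63) = 1 − 36/504 ≈ 0.929

0.929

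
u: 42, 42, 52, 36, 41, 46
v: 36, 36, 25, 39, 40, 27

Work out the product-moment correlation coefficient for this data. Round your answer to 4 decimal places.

n = 6, Σu = 259, Σv = 203, Σu² = 11325, Σv² = 7067, Σuv = 8610
nΣuv − ΣuΣv = 51660 − 52577 = -917
nΣu² − (Σu)² = 67950 − 67081 = 869; nΣv² − (Σv)² = 42402 − 41209 = 1193
r = -917 / √(869 × 1193) = -917 / 1018.1930 ≈ -0.9006

-0.9006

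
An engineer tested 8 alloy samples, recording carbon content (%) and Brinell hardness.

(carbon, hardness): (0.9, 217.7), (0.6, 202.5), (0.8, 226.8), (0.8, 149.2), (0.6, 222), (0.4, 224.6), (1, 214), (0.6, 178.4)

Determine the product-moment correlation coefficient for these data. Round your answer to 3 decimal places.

n = 8, Σx = 5.7, Σy = 1635.2, Σx² = 4.33, Σy² = 339450.14, Σxy = 1162.31
nΣxy − ΣxΣy = 9298.48 − 9320.64 = -22.16
nΣx² − (Σx)² = 34.64 − 32.49 = 2.15; nΣy² − (Σy)² = 2715601.12 − 2673879.04 = 41722.08
r = -22.16 / √(2.15 × 41722.08) = -22.16 / 299.5037 ≈ -0.074

-0.074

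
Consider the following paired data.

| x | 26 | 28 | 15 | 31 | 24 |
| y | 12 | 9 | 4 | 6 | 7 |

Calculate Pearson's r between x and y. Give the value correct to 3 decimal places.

0.482

n = 5, Σx = 124, Σy = 38, Σx² = 3222, Σy² = 326, Σxy = 978
nΣxy − ΣxΣy = 4890 − 4712 = 178
nΣx² − (Σx)² = 16110 − 15376 = 734; nΣy² − (Σy)² = 1630 − 1444 = 186
r = 178 / √(734 × 186) = 178 / 369.4915 ≈ 0.482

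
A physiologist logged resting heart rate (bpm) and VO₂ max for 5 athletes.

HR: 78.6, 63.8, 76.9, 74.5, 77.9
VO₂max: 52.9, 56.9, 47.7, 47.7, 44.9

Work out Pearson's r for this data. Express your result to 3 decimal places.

-0.723

n = 5, Σx = 371.7, Σy = 250.1, Σx² = 27780.67, Σy² = 12602.61, Σxy = 18507.65
nΣxy − ΣxΣy = 92538.25 − 92962.17 = -423.92
nΣx² − (Σx)² = 138903.35 − 138160.89 = 742.46; nΣy² − (Σy)² = 63013.05 − 62550.01 = 463.04
r = -423.92 / √(742.46 × 463.04) = -423.92 / 586.3350 ≈ -0.723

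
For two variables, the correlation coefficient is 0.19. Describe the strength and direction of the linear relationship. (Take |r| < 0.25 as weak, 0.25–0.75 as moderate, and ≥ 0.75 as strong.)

r = 0.19 > 0 so the relationship is positive.
|r| = 0.19, which falls in the weak range.

weak positive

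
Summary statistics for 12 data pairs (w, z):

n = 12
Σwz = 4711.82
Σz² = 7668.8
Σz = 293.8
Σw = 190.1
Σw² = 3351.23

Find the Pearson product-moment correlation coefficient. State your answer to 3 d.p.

0.143

r = (nΣwz − ΣwΣz) / √[(nΣw² − (Σw)²)(nΣz² − (Σz)²)]
Numerator: 12×4711.82 − 190.1×293.8 = 690.46
Denominator: √[(40214.76 − 36138.01)(92025.6 − 86318.44)] = √[4076.75 × 5707.16] = 4823.5531
r = 690.46 / 4823.5531 ≈ 0.143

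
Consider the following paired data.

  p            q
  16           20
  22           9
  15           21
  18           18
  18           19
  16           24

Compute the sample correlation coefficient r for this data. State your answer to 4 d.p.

-0.9316

n = 6, Σp = 105, Σq = 111, Σp² = 1869, Σq² = 2183, Σpq = 1883
nΣpq − ΣpΣq = 11298 − 11655 = -357
nΣp² − (Σp)² = 11214 − 11025 = 189; nΣq² − (Σq)² = 13098 − 12321 = 777
r = -357 / √(189 × 777) = -357 / 383.2140 ≈ -0.9316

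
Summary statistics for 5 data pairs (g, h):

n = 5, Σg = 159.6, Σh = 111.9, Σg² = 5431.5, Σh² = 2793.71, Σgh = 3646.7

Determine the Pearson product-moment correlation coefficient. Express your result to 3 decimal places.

r = (nΣgh − ΣgΣh) / √[(nΣg² − (Σg)²)(nΣh² − (Σh)²)]
Numerator: 5×3646.7 − 159.6×111.9 = 374.26
Denominator: √[(27157.5 − 25472.16)(13968.55 − 12521.61)] = √[1685.34 × 1446.94] = 1561.5972
r = 374.26 / 1561.5972 ≈ 0.240

0.240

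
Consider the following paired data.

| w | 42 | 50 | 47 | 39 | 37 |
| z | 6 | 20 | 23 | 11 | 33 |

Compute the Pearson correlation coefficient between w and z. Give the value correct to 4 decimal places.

-0.0698

n = 5, Σw = 215, Σz = 93, Σw² = 9363, Σz² = 2175, Σwz = 3983
nΣwz − ΣwΣz = 19915 − 19995 = -80
nΣw² − (Σw)² = 46815 − 46225 = 590; nΣz² − (Σz)² = 10875 − 8649 = 2226
r = -80 / √(590 × 2226) = -80 / 1146.0105 ≈ -0.0698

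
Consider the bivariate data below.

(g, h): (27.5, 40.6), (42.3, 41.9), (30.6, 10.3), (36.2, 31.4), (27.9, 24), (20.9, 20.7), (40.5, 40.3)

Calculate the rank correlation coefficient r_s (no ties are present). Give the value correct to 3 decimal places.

0.500

Rank g: 2, 7, 4, 5, 3, 1, 6
Rank h: 6, 7, 1, 4, 3, 2, 5
d = rank(g) − rank(h): -4, 0, 3, 1, 0, -1, 1; Σd² = 28
ρ = 1 − 6Σd² / [n(n²−1)] = 1 − 6×28 / (7×48) = 1 − 168/336 ≈ 0.500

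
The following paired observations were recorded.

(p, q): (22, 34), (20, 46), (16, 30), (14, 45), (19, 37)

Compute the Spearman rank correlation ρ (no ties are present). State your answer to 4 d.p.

0.0000

Rank p: 5, 4, 2, 1, 3
Rank q: 2, 5, 1, 4, 3
d = rank(p) − rank(q): 3, -1, 1, -3, 0; Σd² = 20
ρ = 1 − 6Σd² / [n(n²−1)] = 1 − 6×20 / (5×24) = 1 − 120/120 ≈ 0.0000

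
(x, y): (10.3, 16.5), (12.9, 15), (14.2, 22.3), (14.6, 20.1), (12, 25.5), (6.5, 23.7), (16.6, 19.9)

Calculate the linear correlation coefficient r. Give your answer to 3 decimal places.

n = 7, Σx = 87.1, Σy = 143, Σx² = 1149.11, Σy² = 3006.5, Σxy = 1763.96
nΣxy − ΣxΣy = 12347.72 − 12455.3 = -107.58
nΣx² − (Σx)² = 8043.77 − 7586.41 = 457.36; nΣy² − (Σy)² = 21045.5 − 20449 = 596.5
r = -107.58 / √(457.36 × 596.5) = -107.58 / 522.3172 ≈ -0.206

-0.206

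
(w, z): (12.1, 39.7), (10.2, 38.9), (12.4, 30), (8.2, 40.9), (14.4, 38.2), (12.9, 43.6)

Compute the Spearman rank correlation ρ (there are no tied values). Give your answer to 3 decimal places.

Rank w: 3, 2, 4, 1, 6, 5
Rank z: 4, 3, 1, 5, 2, 6
d = rank(w) − rank(z): -1, -1, 3, -4, 4, -1; Σd² = 44
ρ = 1 − 6Σd² / [n(n²−1)] = 1 − 6×44 / (6×35) = 1 − 264/210 ≈ -0.257

-0.257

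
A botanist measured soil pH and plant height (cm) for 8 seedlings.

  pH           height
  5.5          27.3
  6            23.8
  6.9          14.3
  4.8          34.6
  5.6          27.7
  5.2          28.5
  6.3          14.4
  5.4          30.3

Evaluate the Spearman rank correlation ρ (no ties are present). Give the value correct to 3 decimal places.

-0.952

Rank pH: 4, 6, 8, 1, 5, 2, 7, 3
Rank height: 4, 3, 1, 8, 5, 6, 2, 7
d = rank(pH) − rank(height): 0, 3, 7, -7, 0, -4, 5, -4; Σd² = 164
ρ = 1 − 6Σd² / [n(n²−1)] = 1 − 6×164 / (8×63) = 1 − 984/504 ≈ -0.952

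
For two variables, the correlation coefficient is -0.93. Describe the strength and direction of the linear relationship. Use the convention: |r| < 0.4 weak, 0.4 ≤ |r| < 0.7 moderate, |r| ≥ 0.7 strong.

r = -0.93 < 0 so the relationship is negative.
|r| = 0.93, which falls in the strong range.

strong negative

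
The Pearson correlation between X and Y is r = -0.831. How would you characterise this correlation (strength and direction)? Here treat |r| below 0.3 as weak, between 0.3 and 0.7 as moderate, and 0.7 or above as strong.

strong negative

r = -0.831 < 0 so the relationship is negative.
|r| = 0.831, which falls in the strong range.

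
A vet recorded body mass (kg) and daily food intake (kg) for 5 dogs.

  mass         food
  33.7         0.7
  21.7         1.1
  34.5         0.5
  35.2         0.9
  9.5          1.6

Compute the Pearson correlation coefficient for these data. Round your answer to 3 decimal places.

n = 5, Σx = 134.6, Σy = 4.8, Σx² = 4126.12, Σy² = 5.32, Σxy = 111.59
nΣxy − ΣxΣy = 557.95 − 646.08 = -88.13
nΣx² − (Σx)² = 20630.6 − 18117.16 = 2513.44; nΣy² − (Σy)² = 26.6 − 23.04 = 3.56
r = -88.13 / √(2513.44 × 3.56) = -88.13 / 94.5931 ≈ -0.932

-0.932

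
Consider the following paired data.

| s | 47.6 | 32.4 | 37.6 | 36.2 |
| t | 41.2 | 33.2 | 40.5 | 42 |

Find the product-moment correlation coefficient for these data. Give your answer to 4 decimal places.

n = 4, Σs = 153.8, Σt = 156.9, Σs² = 6039.72, Σt² = 6203.93, Σst = 6080
nΣst − ΣsΣt = 24320 − 24131.22 = 188.78
nΣs² − (Σs)² = 24158.88 − 23654.44 = 504.44; nΣt² − (Σt)² = 24815.72 − 24617.61 = 198.11
r = 188.78 / √(504.44 × 198.11) = 188.78 / 316.1244 ≈ 0.5972

0.5972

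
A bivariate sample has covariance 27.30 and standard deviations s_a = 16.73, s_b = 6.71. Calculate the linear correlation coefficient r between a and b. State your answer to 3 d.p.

0.243

r = Cov(a,b) / (s_a · s_b) = 27.30 / (16.73 × 6.71)
  = 27.30 / 112.2583 ≈ 0.243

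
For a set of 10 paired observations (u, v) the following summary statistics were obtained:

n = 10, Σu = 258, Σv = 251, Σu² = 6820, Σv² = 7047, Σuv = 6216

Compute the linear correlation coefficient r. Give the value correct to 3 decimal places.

r = (nΣuv − ΣuΣv) / √[(nΣu² − (Σu)²)(nΣv² − (Σv)²)]
Numerator: 10×6216 − 258×251 = -2598
Denominator: √[(68200 − 66564)(70470 − 63001)] = √[1636 × 7469] = 3495.6092
r = -2598 / 3495.6092 ≈ -0.743

-0.743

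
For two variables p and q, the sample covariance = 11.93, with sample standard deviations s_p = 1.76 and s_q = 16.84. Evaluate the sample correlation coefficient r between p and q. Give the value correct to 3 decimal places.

r = Cov(p,q) / (s_p · s_q) = 11.93 / (1.76 × 16.84)
  = 11.93 / 29.6384 ≈ 0.403

0.403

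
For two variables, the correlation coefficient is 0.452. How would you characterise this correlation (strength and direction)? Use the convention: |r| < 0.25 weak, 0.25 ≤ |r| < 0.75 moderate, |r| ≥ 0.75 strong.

moderate positive

r = 0.452 > 0 so the relationship is positive.
|r| = 0.452, which falls in the moderate range.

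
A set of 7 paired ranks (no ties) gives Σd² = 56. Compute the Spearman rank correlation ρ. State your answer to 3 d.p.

0.000

ρ = 1 − 6Σd² / [n(n²−1)] = 1 − 6×56 / (7×48)
  = 1 − 336/336 = 1 − 1.0000 ≈ 0.000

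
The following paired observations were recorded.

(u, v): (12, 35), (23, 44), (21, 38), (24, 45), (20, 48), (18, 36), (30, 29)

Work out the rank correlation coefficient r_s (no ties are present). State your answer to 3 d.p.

Rank u: 1, 5, 4, 6, 3, 2, 7
Rank v: 2, 5, 4, 6, 7, 3, 1
d = rank(u) − rank(v): -1, 0, 0, 0, -4, -1, 6; Σd² = 54
ρ = 1 − 6Σd² / [n(n²−1)] = 1 − 6×54 / (7×48) = 1 − 324/336 ≈ 0.036

0.036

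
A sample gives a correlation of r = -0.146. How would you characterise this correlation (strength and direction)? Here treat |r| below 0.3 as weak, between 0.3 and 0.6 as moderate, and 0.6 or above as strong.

r = -0.146 < 0 so the relationship is negative.
|r| = 0.146, which falls in the weak range.

weak negative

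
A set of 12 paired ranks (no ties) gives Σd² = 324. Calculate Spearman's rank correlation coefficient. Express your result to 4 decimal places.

-0.1329

ρ = 1 − 6Σd² / [n(n²−1)] = 1 − 6×324 / (12×143)
  = 1 − 1944/1716 = 1 − 1.13287 ≈ -0.1329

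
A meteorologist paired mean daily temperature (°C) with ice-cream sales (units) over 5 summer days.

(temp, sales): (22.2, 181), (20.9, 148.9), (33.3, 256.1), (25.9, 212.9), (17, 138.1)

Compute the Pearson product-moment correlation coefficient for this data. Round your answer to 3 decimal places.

n = 5, Σx = 119.3, Σy = 937, Σx² = 2998.35, Σy² = 184917.44, Σxy = 23520.15
nΣxy − ΣxΣy = 117600.75 − 111784.1 = 5816.65
nΣx² − (Σx)² = 14991.75 − 14232.49 = 759.26; nΣy² − (Σy)² = 924587.2 − 877969 = 46618.2
r = 5816.65 / √(759.26 × 46618.2) = 5816.65 / 5949.3978 ≈ 0.978

0.978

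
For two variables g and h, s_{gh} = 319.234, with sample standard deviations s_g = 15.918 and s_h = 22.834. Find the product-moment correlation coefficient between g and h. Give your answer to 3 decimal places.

r = Cov(g,h) / (s_g · s_h) = 319.234 / (15.918 × 22.834)
  = 319.234 / 363.4716 ≈ 0.878

0.878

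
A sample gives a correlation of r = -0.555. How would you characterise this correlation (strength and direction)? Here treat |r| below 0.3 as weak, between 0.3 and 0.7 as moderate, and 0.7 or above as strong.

r = -0.555 < 0 so the relationship is negative.
|r| = 0.555, which falls in the moderate range.

moderate negative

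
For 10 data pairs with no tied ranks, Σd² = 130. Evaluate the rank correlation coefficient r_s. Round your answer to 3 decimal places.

ρ = 1 − 6Σd² / [n(n²−1)] = 1 − 6×130 / (10×99)
  = 1 − 780/990 = 1 − 0.7879 ≈ 0.212

0.212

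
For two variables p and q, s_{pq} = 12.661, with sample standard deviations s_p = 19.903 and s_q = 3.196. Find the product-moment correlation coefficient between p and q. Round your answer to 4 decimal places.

0.1990

r = Cov(p,q) / (s_p · s_q) = 12.661 / (19.903 × 3.196)
  = 12.661 / 63.6100 ≈ 0.1990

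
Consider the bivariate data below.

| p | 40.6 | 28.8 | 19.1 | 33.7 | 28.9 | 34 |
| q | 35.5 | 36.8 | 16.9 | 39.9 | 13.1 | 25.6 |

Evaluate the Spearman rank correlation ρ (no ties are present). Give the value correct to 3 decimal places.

0.257

Rank p: 6, 2, 1, 4, 3, 5
Rank q: 4, 5, 2, 6, 1, 3
d = rank(p) − rank(q): 2, -3, -1, -2, 2, 2; Σd² = 26
ρ = 1 − 6Σd² / [n(n²−1)] = 1 − 6×26 / (6×35) = 1 − 156/210 ≈ 0.257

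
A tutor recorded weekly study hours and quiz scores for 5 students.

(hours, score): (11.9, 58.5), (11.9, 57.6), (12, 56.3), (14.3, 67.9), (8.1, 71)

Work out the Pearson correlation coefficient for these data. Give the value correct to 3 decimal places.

-0.339

n = 5, Σx = 58.2, Σy = 311.3, Σx² = 697.32, Σy² = 19561.11, Σxy = 3603.26
nΣxy − ΣxΣy = 18016.3 − 18117.66 = -101.36
nΣx² − (Σx)² = 3486.6 − 3387.24 = 99.36; nΣy² − (Σy)² = 97805.55 − 96907.69 = 897.86
r = -101.36 / √(99.36 × 897.86) = -101.36 / 298.6827 ≈ -0.339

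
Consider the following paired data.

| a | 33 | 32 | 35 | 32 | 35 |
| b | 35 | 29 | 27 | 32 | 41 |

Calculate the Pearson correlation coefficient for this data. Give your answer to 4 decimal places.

0.2820

n = 5, Σa = 167, Σb = 164, Σa² = 5587, Σb² = 5500, Σab = 5487
nΣab − ΣaΣb = 27435 − 27388 = 47
nΣa² − (Σa)² = 27935 − 27889 = 46; nΣb² − (Σb)² = 27500 − 26896 = 604
r = 47 / √(46 × 604) = 47 / 166.6853 ≈ 0.2820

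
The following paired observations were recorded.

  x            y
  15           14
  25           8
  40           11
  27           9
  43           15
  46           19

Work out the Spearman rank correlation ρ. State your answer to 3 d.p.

Rank x: 1, 2, 4, 3, 5, 6
Rank y: 4, 1, 3, 2, 5, 6
d = rank(x) − rank(y): -3, 1, 1, 1, 0, 0; Σd² = 12
ρ = 1 − 6Σd² / [n(n²−1)] = 1 − 6×12 / (6×35) = 1 − 72/210 ≈ 0.657

0.657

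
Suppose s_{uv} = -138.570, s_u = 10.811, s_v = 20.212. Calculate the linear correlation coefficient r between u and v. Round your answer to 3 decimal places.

-0.634

r = Cov(u,v) / (s_u · s_v) = -138.570 / (10.811 × 20.212)
  = -138.570 / 218.5119 ≈ -0.634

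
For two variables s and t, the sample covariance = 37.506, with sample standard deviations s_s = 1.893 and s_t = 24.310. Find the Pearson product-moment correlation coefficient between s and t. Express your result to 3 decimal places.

0.815

r = Cov(s,t) / (s_s · s_t) = 37.506 / (1.893 × 24.310)
  = 37.506 / 46.0188 ≈ 0.815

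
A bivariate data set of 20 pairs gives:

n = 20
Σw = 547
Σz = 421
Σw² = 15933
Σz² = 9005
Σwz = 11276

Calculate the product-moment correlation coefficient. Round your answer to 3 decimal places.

-0.639

r = (nΣwz − ΣwΣz) / √[(nΣw² − (Σw)²)(nΣz² − (Σz)²)]
Numerator: 20×11276 − 547×421 = -4767
Denominator: √[(318660 − 299209)(180100 − 177241)] = √[19451 × 2859] = 7457.2387
r = -4767 / 7457.2387 ≈ -0.639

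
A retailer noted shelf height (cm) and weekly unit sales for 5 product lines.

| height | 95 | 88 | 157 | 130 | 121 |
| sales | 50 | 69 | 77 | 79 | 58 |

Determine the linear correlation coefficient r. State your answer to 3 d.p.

0.606

n = 5, Σx = 591, Σy = 333, Σx² = 72959, Σy² = 22795, Σxy = 40199
nΣxy − ΣxΣy = 200995 − 196803 = 4192
nΣx² − (Σx)² = 364795 − 349281 = 15514; nΣy² − (Σy)² = 113975 − 110889 = 3086
r = 4192 / √(15514 × 3086) = 4192 / 6919.2633 ≈ 0.606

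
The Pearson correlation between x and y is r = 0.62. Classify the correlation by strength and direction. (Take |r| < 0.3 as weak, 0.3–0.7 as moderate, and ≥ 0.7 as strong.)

r = 0.62 > 0 so the relationship is positive.
|r| = 0.62, which falls in the moderate range.

moderate positive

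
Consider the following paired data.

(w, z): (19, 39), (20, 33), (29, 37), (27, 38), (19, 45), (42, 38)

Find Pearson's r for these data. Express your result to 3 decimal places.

n = 6, Σw = 156, Σz = 230, Σw² = 4456, Σz² = 8892, Σwz = 5951
nΣwz − ΣwΣz = 35706 − 35880 = -174
nΣw² − (Σw)² = 26736 − 24336 = 2400; nΣz² − (Σz)² = 53352 − 52900 = 452
r = -174 / √(2400 × 452) = -174 / 1041.5373 ≈ -0.167

-0.167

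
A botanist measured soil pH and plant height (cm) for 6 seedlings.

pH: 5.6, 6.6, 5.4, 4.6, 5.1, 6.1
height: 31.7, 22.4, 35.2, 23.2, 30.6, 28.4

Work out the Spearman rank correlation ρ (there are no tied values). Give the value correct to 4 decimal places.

-0.2571

Rank pH: 4, 6, 3, 1, 2, 5
Rank height: 5, 1, 6, 2, 4, 3
d = rank(pH) − rank(height): -1, 5, -3, -1, -2, 2; Σd² = 44
ρ = 1 − 6Σd² / [n(n²−1)] = 1 − 6×44 / (6×35) = 1 − 264/210 ≈ -0.2571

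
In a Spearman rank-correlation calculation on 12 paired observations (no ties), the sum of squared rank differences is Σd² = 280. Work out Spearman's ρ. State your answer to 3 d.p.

ρ = 1 − 6Σd² / [n(n²−1)] = 1 − 6×280 / (12×143)
  = 1 − 1680/1716 = 1 − 0.9790 ≈ 0.021

0.021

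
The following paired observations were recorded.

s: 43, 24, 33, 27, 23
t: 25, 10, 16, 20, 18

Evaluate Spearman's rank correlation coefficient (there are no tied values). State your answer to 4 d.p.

0.5000

Rank s: 5, 2, 4, 3, 1
Rank t: 5, 1, 2, 4, 3
d = rank(s) − rank(t): 0, 1, 2, -1, -2; Σd² = 10
ρ = 1 − 6Σd² / [n(n²−1)] = 1 − 6×10 / (5×24) = 1 − 60/120 ≈ 0.5000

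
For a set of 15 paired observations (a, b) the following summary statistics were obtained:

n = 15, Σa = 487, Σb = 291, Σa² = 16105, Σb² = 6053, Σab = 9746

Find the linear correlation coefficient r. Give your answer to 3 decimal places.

r = (nΣab − ΣaΣb) / √[(nΣa² − (Σa)²)(nΣb² − (Σb)²)]
Numerator: 15×9746 − 487×291 = 4473
Denominator: √[(241575 − 237169)(90795 − 84681)] = √[4406 × 6114] = 5190.2104
r = 4473 / 5190.2104 ≈ 0.862

0.862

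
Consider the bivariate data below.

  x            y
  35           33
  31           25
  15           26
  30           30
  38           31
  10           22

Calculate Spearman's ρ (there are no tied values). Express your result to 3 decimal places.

0.771

Rank x: 5, 4, 2, 3, 6, 1
Rank y: 6, 2, 3, 4, 5, 1
d = rank(x) − rank(y): -1, 2, -1, -1, 1, 0; Σd² = 8
ρ = 1 − 6Σd² / [n(n²−1)] = 1 − 6×8 / (6×35) = 1 − 48/210 ≈ 0.771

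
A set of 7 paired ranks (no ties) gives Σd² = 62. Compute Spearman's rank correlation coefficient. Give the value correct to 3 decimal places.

-0.107

ρ = 1 − 6Σd² / [n(n²−1)] = 1 − 6×62 / (7×48)
  = 1 − 372/336 = 1 − 1.1071 ≈ -0.107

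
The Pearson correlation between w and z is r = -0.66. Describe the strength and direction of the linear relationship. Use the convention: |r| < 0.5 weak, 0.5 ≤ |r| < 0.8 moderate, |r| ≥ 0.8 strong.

r = -0.66 < 0 so the relationship is negative.
|r| = 0.66, which falls in the moderate range.

moderate negative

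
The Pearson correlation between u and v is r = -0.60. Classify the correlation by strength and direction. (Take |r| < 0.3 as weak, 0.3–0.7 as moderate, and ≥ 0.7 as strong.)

r = -0.60 < 0 so the relationship is negative.
|r| = 0.60, which falls in the moderate range.

moderate negative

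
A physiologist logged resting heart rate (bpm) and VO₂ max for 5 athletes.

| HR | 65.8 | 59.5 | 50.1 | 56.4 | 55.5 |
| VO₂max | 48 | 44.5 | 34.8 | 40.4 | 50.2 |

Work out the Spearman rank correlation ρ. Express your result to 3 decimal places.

0.400

Rank HR: 5, 4, 1, 3, 2
Rank VO₂max: 4, 3, 1, 2, 5
d = rank(HR) − rank(VO₂max): 1, 1, 0, 1, -3; Σd² = 12
ρ = 1 − 6Σd² / [n(n²−1)] = 1 − 6×12 / (5×24) = 1 − 72/120 ≈ 0.400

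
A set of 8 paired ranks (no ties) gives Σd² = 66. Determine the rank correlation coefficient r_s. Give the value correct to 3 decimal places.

0.214

ρ = 1 − 6Σd² / [n(n²−1)] = 1 − 6×66 / (8×63)
  = 1 − 396/504 = 1 − 0.7857 ≈ 0.214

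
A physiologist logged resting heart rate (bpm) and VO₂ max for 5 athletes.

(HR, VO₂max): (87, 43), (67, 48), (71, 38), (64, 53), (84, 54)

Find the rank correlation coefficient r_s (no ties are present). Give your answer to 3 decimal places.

Rank HR: 5, 2, 3, 1, 4
Rank VO₂max: 2, 3, 1, 4, 5
d = rank(HR) − rank(VO₂max): 3, -1, 2, -3, -1; Σd² = 24
ρ = 1 − 6Σd² / [n(n²−1)] = 1 − 6×24 / (5×24) = 1 − 144/120 ≈ -0.200

-0.200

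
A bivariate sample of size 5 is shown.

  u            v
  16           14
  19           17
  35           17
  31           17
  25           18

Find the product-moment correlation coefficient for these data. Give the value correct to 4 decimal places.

0.5682

n = 5, Σu = 126, Σv = 83, Σu² = 3428, Σv² = 1387, Σuv = 2119
nΣuv − ΣuΣv = 10595 − 10458 = 137
nΣu² − (Σu)² = 17140 − 15876 = 1264; nΣv² − (Σv)² = 6935 − 6889 = 46
r = 137 / √(1264 × 46) = 137 / 241.1307 ≈ 0.5682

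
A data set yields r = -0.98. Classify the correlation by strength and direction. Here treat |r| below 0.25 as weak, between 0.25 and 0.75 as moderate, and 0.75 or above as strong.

strong negative

r = -0.98 < 0 so the relationship is negative.
|r| = 0.98, which falls in the strong range.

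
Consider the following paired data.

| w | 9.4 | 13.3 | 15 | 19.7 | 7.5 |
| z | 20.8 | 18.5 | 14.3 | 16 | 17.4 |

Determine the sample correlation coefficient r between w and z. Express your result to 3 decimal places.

-0.580

n = 5, Σw = 64.9, Σz = 87, Σw² = 934.59, Σz² = 1538.14, Σwz = 1101.77
nΣwz − ΣwΣz = 5508.85 − 5646.3 = -137.45
nΣw² − (Σw)² = 4672.95 − 4212.01 = 460.94; nΣz² − (Σz)² = 7690.7 − 7569 = 121.7
r = -137.45 / √(460.94 × 121.7) = -137.45 / 236.8468 ≈ -0.580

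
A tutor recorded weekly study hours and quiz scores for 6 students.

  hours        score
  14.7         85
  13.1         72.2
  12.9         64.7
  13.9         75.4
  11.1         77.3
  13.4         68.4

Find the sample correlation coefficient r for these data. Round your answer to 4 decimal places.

0.2874

n = 6, Σx = 79.1, Σy = 443, Σx² = 1050.09, Σy² = 32962.94, Σxy = 5852.6
nΣxy − ΣxΣy = 35115.6 − 35041.3 = 74.3
nΣx² − (Σx)² = 6300.54 − 6256.81 = 43.73; nΣy² − (Σy)² = 197777.64 − 196249 = 1528.64
r = 74.3 / √(43.73 × 1528.64) = 74.3 / 258.5487 ≈ 0.2874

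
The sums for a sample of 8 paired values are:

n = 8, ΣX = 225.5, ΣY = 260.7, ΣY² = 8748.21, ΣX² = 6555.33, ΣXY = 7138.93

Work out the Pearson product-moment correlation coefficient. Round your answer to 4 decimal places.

-0.9344

r = (nΣXY − ΣXΣY) / √[(nΣX² − (ΣX)²)(nΣY² − (ΣY)²)]
Numerator: 8×7138.93 − 225.5×260.7 = -1676.41
Denominator: √[(52442.64 − 50850.25)(69985.68 − 67964.49)] = √[1592.39 × 2021.19] = 1794.0242
r = -1676.41 / 1794.0242 ≈ -0.9344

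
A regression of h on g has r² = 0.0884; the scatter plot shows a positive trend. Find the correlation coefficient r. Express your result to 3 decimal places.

|r| = √0.0884 = 0.297
The association is positive, so r = 0.297.

0.297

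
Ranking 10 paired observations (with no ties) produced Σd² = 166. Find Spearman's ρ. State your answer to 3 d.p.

-0.006

ρ = 1 − 6Σd² / [n(n²−1)] = 1 − 6×166 / (10×99)
  = 1 − 996/990 = 1 − 1.0061 ≈ -0.006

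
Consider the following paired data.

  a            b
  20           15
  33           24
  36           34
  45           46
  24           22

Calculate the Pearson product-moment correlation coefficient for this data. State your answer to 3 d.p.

0.959

n = 5, Σa = 158, Σb = 141, Σa² = 5386, Σb² = 4557, Σab = 4914
nΣab − ΣaΣb = 24570 − 22278 = 2292
nΣa² − (Σa)² = 26930 − 24964 = 1966; nΣb² − (Σb)² = 22785 − 19881 = 2904
r = 2292 / √(1966 × 2904) = 2292 / 2389.4066 ≈ 0.959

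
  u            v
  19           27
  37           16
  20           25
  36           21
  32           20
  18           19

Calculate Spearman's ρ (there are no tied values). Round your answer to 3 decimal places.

Rank u: 2, 6, 3, 5, 4, 1
Rank v: 6, 1, 5, 4, 3, 2
d = rank(u) − rank(v): -4, 5, -2, 1, 1, -1; Σd² = 48
ρ = 1 − 6Σd² / [n(n²−1)] = 1 − 6×48 / (6×35) = 1 − 288/210 ≈ -0.371

-0.371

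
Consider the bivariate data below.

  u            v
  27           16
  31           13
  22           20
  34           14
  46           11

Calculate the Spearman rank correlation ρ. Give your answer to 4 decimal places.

Rank u: 2, 3, 1, 4, 5
Rank v: 4, 2, 5, 3, 1
d = rank(u) − rank(v): -2, 1, -4, 1, 4; Σd² = 38
ρ = 1 − 6Σd² / [n(n²−1)] = 1 − 6×38 / (5×24) = 1 − 228/120 ≈ -0.9000

-0.9000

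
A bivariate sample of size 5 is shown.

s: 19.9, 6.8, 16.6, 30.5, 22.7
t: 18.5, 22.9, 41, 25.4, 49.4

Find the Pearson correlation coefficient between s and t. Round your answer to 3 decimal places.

n = 5, Σs = 96.5, Σt = 157.2, Σs² = 2163.35, Σt² = 5633.18, Σst = 3100.55
nΣst − ΣsΣt = 15502.75 − 15169.8 = 332.95
nΣs² − (Σs)² = 10816.75 − 9312.25 = 1504.5; nΣt² − (Σt)² = 28165.9 − 24711.84 = 3454.06
r = 332.95 / √(1504.5 × 3454.06) = 332.95 / 2279.6125 ≈ 0.146

0.146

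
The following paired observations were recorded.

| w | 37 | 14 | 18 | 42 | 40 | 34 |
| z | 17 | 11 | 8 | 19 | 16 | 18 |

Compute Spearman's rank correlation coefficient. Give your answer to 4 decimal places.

Rank w: 4, 1, 2, 6, 5, 3
Rank z: 4, 2, 1, 6, 3, 5
d = rank(w) − rank(z): 0, -1, 1, 0, 2, -2; Σd² = 10
ρ = 1 − 6Σd² / [n(n²−1)] = 1 − 6×10 / (6×35) = 1 − 60/210 ≈ 0.7143

0.7143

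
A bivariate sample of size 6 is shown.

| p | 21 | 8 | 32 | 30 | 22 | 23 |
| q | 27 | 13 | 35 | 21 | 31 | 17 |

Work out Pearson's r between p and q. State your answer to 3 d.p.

n = 6, Σp = 136, Σq = 144, Σp² = 3442, Σq² = 3814, Σpq = 3494
nΣpq − ΣpΣq = 20964 − 19584 = 1380
nΣp² − (Σp)² = 20652 − 18496 = 2156; nΣq² − (Σq)² = 22884 − 20736 = 2148
r = 1380 / √(2156 × 2148) = 1380 / 2151.9963 ≈ 0.641

0.641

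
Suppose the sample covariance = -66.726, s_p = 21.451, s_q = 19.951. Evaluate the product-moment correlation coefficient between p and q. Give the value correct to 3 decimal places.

r = Cov(p,q) / (s_p · s_q) = -66.726 / (21.451 × 19.951)
  = -66.726 / 427.9689 ≈ -0.156

-0.156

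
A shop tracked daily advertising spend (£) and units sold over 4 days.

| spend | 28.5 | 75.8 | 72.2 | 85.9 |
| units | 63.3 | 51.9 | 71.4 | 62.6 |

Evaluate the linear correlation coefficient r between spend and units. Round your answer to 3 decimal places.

n = 4, Σx = 262.4, Σy = 249.2, Σx² = 19149.54, Σy² = 15717.22, Σxy = 16270.49
nΣxy − ΣxΣy = 65081.96 − 65390.08 = -308.12
nΣx² − (Σx)² = 76598.16 − 68853.76 = 7744.4; nΣy² − (Σy)² = 62868.88 − 62100.64 = 768.24
r = -308.12 / √(7744.4 × 768.24) = -308.12 / 2439.1716 ≈ -0.126

-0.126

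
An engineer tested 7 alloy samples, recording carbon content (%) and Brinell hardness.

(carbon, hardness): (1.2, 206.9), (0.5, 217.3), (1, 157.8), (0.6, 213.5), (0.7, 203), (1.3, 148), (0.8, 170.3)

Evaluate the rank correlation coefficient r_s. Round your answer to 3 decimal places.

Rank carbon: 6, 1, 5, 2, 3, 7, 4
Rank hardness: 5, 7, 2, 6, 4, 1, 3
d = rank(carbon) − rank(hardness): 1, -6, 3, -4, -1, 6, 1; Σd² = 100
ρ = 1 − 6Σd² / [n(n²−1)] = 1 − 6×100 / (7×48) = 1 − 600/336 ≈ -0.786

-0.786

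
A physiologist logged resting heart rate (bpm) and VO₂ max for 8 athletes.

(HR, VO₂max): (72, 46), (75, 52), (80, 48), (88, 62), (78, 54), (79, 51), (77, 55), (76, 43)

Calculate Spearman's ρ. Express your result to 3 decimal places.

Rank HR: 1, 2, 7, 8, 5, 6, 4, 3
Rank VO₂max: 2, 5, 3, 8, 6, 4, 7, 1
d = rank(HR) − rank(VO₂max): -1, -3, 4, 0, -1, 2, -3, 2; Σd² = 44
ρ = 1 − 6Σd² / [n(n²−1)] = 1 − 6×44 / (8×63) = 1 − 264/504 ≈ 0.476

0.476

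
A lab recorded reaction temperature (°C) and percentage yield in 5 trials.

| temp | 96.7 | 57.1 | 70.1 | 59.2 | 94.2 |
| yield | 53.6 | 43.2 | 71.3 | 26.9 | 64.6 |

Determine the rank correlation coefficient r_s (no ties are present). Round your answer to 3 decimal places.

Rank temp: 5, 1, 3, 2, 4
Rank yield: 3, 2, 5, 1, 4
d = rank(temp) − rank(yield): 2, -1, -2, 1, 0; Σd² = 10
ρ = 1 − 6Σd² / [n(n²−1)] = 1 − 6×10 / (5×24) = 1 − 60/120 ≈ 0.500

0.500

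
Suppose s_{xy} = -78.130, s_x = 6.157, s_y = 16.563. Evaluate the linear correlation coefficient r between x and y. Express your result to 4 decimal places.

-0.7661

r = Cov(x,y) / (s_x · s_y) = -78.130 / (6.157 × 16.563)
  = -78.130 / 101.9784 ≈ -0.7661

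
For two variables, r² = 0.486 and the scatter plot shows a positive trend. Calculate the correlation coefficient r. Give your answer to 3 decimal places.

0.697

|r| = √0.486 = 0.697
The association is positive, so r = 0.697.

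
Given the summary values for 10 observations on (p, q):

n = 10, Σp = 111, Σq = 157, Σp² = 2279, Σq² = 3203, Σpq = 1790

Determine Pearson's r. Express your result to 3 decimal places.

0.054

r = (nΣpq − ΣpΣq) / √[(nΣp² − (Σp)²)(nΣq² − (Σq)²)]
Numerator: 10×1790 − 111×157 = 473
Denominator: √[(22790 − 12321)(32030 − 24649)] = √[10469 × 7381] = 8790.4317
r = 473 / 8790.4317 ≈ 0.054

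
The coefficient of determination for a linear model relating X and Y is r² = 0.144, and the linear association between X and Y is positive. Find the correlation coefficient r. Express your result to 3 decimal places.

0.379

|r| = √0.144 = 0.379
The association is positive, so r = 0.379.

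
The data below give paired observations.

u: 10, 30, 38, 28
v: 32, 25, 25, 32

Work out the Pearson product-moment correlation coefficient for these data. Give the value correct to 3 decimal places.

n = 4, Σu = 106, Σv = 114, Σu² = 3228, Σv² = 3298, Σuv = 2916
nΣuv − ΣuΣv = 11664 − 12084 = -420
nΣu² − (Σu)² = 12912 − 11236 = 1676; nΣv² − (Σv)² = 13192 − 12996 = 196
r = -420 / √(1676 × 196) = -420 / 573.1457 ≈ -0.733

-0.733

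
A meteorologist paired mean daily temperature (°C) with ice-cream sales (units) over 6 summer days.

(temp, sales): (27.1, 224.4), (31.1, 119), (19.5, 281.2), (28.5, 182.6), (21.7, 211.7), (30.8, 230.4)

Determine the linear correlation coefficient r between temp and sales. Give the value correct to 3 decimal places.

-0.677

n = 6, Σx = 158.7, Σy = 1249.3, Σx² = 4313.65, Σy² = 274833.61, Σxy = 32159.85
nΣxy − ΣxΣy = 192959.1 − 198263.91 = -5304.81
nΣx² − (Σx)² = 25881.9 − 25185.69 = 696.21; nΣy² − (Σy)² = 1649001.66 − 1560750.49 = 88251.17
r = -5304.81 / √(696.21 × 88251.17) = -5304.81 / 7838.4531 ≈ -0.677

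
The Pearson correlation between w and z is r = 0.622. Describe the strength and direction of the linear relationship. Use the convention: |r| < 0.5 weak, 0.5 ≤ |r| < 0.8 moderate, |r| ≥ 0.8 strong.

moderate positive

r = 0.622 > 0 so the relationship is positive.
|r| = 0.622, which falls in the moderate range.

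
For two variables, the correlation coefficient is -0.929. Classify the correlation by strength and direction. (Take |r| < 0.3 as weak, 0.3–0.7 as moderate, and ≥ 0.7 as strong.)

strong negative

r = -0.929 < 0 so the relationship is negative.
|r| = 0.929, which falls in the strong range.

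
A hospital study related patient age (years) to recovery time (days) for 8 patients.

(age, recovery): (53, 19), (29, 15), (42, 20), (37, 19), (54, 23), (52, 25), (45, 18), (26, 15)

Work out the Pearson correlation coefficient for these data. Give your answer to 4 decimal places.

n = 8, Σx = 338, Σy = 154, Σx² = 15104, Σy² = 3050, Σxy = 6727
nΣxy − ΣxΣy = 53816 − 52052 = 1764
nΣx² − (Σx)² = 120832 − 114244 = 6588; nΣy² − (Σy)² = 24400 − 23716 = 684
r = 1764 / √(6588 × 684) = 1764 / 2122.7793 ≈ 0.8310

0.8310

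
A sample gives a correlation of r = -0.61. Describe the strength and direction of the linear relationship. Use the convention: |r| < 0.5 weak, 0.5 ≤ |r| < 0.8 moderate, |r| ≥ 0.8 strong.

r = -0.61 < 0 so the relationship is negative.
|r| = 0.61, which falls in the moderate range.

moderate negative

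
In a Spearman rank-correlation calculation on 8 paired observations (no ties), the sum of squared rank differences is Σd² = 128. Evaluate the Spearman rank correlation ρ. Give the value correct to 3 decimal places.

ρ = 1 − 6Σd² / [n(n²−1)] = 1 − 6×128 / (8×63)
  = 1 − 768/504 = 1 − 1.5238 ≈ -0.524

-0.524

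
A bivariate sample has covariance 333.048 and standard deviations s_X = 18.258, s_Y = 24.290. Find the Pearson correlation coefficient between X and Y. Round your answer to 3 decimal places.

r = Cov(X,Y) / (s_X · s_Y) = 333.048 / (18.258 × 24.290)
  = 333.048 / 443.4868 ≈ 0.751

0.751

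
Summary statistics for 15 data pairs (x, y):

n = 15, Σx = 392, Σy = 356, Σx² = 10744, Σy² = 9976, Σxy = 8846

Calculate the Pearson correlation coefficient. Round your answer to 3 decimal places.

r = (nΣxy − ΣxΣy) / √[(nΣx² − (Σx)²)(nΣy² − (Σy)²)]
Numerator: 15×8846 − 392×356 = -6862
Denominator: √[(161160 − 153664)(149640 − 126736)] = √[7496 × 22904] = 13102.9914
r = -6862 / 13102.9914 ≈ -0.524

-0.524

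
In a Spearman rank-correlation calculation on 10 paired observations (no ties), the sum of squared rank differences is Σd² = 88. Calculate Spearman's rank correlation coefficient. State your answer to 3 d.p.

ρ = 1 − 6Σd² / [n(n²−1)] = 1 − 6×88 / (10×99)
  = 1 − 528/990 = 1 − 0.5333 ≈ 0.467

0.467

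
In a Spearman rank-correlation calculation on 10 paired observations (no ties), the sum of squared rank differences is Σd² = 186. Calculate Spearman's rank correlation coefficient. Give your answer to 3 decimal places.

ρ = 1 − 6Σd² / [n(n²−1)] = 1 − 6×186 / (10×99)
  = 1 − 1116/990 = 1 − 1.1273 ≈ -0.127

-0.127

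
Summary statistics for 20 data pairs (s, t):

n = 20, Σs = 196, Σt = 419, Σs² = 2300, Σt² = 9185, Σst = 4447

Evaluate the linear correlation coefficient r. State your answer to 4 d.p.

0.8676

r = (nΣst − ΣsΣt) / √[(nΣs² − (Σs)²)(nΣt² − (Σt)²)]
Numerator: 20×4447 − 196×419 = 6816
Denominator: √[(46000 − 38416)(183700 − 175561)] = √[7584 × 8139] = 7856.6008
r = 6816 / 7856.6008 ≈ 0.8676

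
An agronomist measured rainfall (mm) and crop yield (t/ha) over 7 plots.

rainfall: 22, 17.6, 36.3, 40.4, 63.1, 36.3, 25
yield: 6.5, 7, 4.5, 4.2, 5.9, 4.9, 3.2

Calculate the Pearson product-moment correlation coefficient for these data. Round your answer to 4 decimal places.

n = 7, Σx = 240.7, Σy = 36.2, Σx² = 9667.91, Σy² = 198.2, Σxy = 1229.39
nΣxy − ΣxΣy = 8605.73 − 8713.34 = -107.61
nΣx² − (Σx)² = 67675.37 − 57936.49 = 9738.88; nΣy² − (Σy)² = 1387.4 − 1310.44 = 76.96
r = -107.61 / √(9738.88 × 76.96) = -107.61 / 865.7391 ≈ -0.1243

-0.1243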